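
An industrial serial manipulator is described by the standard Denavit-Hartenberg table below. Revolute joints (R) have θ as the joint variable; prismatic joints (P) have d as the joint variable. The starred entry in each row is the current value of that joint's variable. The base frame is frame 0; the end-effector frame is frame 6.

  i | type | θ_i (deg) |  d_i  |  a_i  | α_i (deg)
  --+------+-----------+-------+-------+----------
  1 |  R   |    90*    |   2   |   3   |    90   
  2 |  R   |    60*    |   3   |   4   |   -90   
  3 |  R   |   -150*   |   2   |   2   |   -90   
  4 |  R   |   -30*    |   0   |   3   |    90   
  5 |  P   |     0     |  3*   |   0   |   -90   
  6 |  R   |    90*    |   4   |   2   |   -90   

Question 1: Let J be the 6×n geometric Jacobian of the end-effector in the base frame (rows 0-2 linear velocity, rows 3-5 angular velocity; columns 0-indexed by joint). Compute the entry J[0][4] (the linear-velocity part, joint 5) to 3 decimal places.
prismatic axis z_4 = (-0.2500,-0.5335,0.8080)
J_v[:, 4] = z_4; J_ω[:, 4] = (0,0,0)
entry J[0][4] = -0.2500

-0.250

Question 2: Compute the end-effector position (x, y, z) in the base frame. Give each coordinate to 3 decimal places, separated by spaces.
after link 1: o_1 = (0.0000, 3.0000, 2.0000)
after link 2: o_2 = (3.0000, 5.0000, 5.4641)
after link 3: o_3 = (4.0000, 2.4019, 4.9641)
after link 4: o_4 = (5.2990, -0.0221, 3.7655)
after link 5: o_5 = (4.5490, -1.6226, 6.1896)
after link 6: o_6 = (8.5131, 0.4444, 6.3056)

8.513 0.444 6.306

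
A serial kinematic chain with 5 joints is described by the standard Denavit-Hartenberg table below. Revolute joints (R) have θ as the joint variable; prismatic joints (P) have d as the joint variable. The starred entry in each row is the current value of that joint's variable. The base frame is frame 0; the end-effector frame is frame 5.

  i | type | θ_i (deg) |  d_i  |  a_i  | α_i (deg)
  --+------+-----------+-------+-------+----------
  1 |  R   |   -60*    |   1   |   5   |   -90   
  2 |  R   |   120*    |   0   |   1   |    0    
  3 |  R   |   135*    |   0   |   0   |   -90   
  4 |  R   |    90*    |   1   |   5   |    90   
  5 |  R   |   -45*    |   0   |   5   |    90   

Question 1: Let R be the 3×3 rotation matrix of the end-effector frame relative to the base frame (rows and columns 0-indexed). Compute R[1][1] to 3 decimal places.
0.224

End-effector y-axis (col 1 of R) = (-0.1294,0.2241,0.9659)
R[1][1] = 0.2241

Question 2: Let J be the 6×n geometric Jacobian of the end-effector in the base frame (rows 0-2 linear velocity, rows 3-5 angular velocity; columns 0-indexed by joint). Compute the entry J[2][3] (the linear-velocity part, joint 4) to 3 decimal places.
axis z_3 = (0.4830,-0.8365,0.2588); lever o_n−o_3 = (-8.6166,-2.1468,-0.6562)
cross product → J_v[:, 3] = (1.1046,-1.9132,-8.2447)
J_ω[:, 3] = z_3
entry J[2][3] = -8.2447

-8.245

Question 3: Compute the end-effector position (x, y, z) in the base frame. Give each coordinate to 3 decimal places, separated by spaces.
after link 1: o_1 = (2.5000, -4.3301, 1.0000)
after link 2: o_2 = (2.2500, -3.8971, 0.1340)
after link 3: o_3 = (2.2500, -3.8971, 0.1340)
after link 4: o_4 = (-1.5972, -7.2336, 0.3928)
after link 5: o_5 = (-6.3666, -6.0439, -0.5223)

-6.367 -6.044 -0.522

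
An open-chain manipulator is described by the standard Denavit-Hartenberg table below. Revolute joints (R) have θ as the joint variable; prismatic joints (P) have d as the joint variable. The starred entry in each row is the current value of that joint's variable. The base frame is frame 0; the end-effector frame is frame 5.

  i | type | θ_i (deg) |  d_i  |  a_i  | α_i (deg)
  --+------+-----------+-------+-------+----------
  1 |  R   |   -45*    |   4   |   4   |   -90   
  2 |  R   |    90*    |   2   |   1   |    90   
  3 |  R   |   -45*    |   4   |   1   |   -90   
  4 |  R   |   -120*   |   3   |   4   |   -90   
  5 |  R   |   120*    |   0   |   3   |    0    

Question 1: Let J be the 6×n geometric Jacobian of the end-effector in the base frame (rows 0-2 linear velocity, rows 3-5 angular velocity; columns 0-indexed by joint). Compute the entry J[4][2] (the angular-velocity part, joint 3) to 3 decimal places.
axis z_2 = (0.7071,-0.7071,0.0000); lever o_n−o_2 = (4.6853,-4.0334,-0.1074)
cross product → J_v[:, 2] = (0.0760,0.0760,0.4610)
J_ω[:, 2] = z_2
entry J[4][2] = -0.7071

-0.707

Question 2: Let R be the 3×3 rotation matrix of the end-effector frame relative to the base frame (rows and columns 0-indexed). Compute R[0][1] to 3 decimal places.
-0.497

End-effector y-axis (col 1 of R) = (-0.4968,0.5638,-0.6597)
R[0][1] = -0.4968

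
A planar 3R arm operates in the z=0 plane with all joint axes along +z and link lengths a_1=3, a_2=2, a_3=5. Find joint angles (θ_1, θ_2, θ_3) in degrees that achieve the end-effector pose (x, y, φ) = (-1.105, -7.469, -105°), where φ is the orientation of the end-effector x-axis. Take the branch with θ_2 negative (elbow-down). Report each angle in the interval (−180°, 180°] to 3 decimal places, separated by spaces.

-45.010 -119.989 59.999

wrist centre = target − a_3·(cos φ, sin φ) = (0.1891, -2.6394)
cos θ_2 = (7.0020−3²−2²)/(2·3·2) = -0.4998; θ_2 = -119.9888° (elbow-down)
β = atan2(-2.6394,0.1891) = -85.9021°; ψ = atan2(-1.7322,2.0003) = -40.8918°
θ_1 = β − ψ = -45.0103°
θ_3 = φ − θ_1 − θ_2 = 59.9991° (wrapped to (-180°,180°])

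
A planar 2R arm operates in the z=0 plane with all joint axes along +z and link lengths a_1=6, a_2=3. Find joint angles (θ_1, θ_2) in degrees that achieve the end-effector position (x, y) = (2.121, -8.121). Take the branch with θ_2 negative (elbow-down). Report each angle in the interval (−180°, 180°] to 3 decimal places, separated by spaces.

cos θ_2 = (70.4493−6²−3²)/(2·6·3) = 0.7069; θ_2 = -45.0148° (elbow-down)
β = atan2(-8.1210,2.1210) = -75.3628°; ψ = atan2(-2.1219,8.1208) = -14.6434°
θ_1 = β − ψ = -60.7194°

-60.719 -45.015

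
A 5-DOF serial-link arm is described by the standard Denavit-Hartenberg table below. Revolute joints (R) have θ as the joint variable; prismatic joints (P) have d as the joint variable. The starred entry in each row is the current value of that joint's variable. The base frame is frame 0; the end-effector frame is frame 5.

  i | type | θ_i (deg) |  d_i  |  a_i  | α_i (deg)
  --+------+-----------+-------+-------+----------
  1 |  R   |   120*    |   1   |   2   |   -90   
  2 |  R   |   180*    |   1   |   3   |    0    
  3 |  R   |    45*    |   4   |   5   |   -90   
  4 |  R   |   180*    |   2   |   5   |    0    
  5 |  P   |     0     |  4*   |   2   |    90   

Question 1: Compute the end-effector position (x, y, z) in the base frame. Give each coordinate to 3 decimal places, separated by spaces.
after link 1: o_1 = (-1.0000, 1.7321, 1.0000)
after link 2: o_2 = (-0.3660, -1.3660, 1.0000)
after link 3: o_3 = (-2.0624, -6.4279, 4.5355)
after link 4: o_4 = (-4.5372, -2.1413, 2.4142)
after link 5: o_5 = (-6.6586, 1.5330, 3.8284)

-6.659 1.533 3.828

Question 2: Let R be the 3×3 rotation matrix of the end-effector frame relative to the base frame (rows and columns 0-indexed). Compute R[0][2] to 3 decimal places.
0.866

End-effector z-axis (col 2 of R) = (0.8660,0.5000,0.0000)
R[0][2] = 0.8660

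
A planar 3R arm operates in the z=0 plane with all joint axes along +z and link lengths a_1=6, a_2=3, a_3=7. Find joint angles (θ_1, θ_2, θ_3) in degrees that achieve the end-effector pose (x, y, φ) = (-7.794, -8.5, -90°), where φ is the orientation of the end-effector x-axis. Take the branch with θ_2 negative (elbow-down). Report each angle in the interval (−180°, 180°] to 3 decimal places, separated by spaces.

-149.998 -60.007 120.004

wrist centre = target − a_3·(cos φ, sin φ) = (-7.7940, -1.5000)
cos θ_2 = (62.9964−6²−3²)/(2·6·3) = 0.4999; θ_2 = -60.0065° (elbow-down)
β = atan2(-1.5000,-7.7940) = -169.1063°; ψ = atan2(-2.5982,7.4997) = -19.1085°
θ_1 = β − ψ = -149.9978°
θ_3 = φ − θ_1 − θ_2 = 120.0044° (wrapped to (-180°,180°])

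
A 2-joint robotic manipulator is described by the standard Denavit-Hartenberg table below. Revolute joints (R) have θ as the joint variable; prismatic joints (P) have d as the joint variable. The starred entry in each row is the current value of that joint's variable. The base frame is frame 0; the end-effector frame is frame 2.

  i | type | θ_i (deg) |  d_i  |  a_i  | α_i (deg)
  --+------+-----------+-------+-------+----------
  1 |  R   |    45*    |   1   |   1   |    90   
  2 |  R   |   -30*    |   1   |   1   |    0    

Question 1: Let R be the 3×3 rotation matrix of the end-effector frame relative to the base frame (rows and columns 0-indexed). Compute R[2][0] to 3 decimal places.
-0.500

End-effector x-axis (col 0 of R) = (0.6124,0.6124,-0.5000)
R[2][0] = -0.5000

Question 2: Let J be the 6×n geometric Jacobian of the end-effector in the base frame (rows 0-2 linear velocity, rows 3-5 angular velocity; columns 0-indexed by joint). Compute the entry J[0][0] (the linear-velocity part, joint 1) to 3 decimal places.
axis z_0 = ẑ; lever o_n−o_0 = (2.0266,0.6124,0.5000)
cross product → J_v[:, 0] = (-0.6124,2.0266,0.0000)
J_ω[:, 0] = z_0
entry J[0][0] = -0.6124

-0.612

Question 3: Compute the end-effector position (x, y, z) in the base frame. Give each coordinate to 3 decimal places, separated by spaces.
after link 1: o_1 = (0.7071, 0.7071, 1.0000)
after link 2: o_2 = (2.0266, 0.6124, 0.5000)

2.027 0.612 0.500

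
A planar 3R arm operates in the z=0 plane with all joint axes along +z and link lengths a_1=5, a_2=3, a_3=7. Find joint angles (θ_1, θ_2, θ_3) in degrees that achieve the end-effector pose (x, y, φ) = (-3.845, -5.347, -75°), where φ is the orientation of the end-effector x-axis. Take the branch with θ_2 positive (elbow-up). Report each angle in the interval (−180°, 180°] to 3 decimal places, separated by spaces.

wrist centre = target − a_3·(cos φ, sin φ) = (-5.6567, 1.4145)
cos θ_2 = (33.9994−5²−3²)/(2·5·3) = -0.0000; θ_2 = 90.0012° (elbow-up)
β = atan2(1.4145,-5.6567) = 165.9609°; ψ = atan2(3.0000,4.9999) = 30.9641°
θ_1 = β − ψ = 134.9969°
θ_3 = φ − θ_1 − θ_2 = 60.0020° (wrapped to (-180°,180°])

134.997 90.001 60.002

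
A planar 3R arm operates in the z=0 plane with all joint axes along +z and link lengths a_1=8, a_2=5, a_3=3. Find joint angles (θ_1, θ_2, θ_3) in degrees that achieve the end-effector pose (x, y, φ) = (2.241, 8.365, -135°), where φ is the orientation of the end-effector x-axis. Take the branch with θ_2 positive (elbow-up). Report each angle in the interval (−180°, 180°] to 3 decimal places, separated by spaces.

wrist centre = target − a_3·(cos φ, sin φ) = (4.3623, 10.4863)
cos θ_2 = (128.9928−8²−5²)/(2·8·5) = 0.4999; θ_2 = 60.0060° (elbow-up)
β = atan2(10.4863,4.3623) = 67.4126°; ψ = atan2(4.3304,10.4995) = 22.4130°
θ_1 = β − ψ = 44.9996°
θ_3 = φ − θ_1 − θ_2 = 119.9944° (wrapped to (-180°,180°])

45.000 60.006 119.994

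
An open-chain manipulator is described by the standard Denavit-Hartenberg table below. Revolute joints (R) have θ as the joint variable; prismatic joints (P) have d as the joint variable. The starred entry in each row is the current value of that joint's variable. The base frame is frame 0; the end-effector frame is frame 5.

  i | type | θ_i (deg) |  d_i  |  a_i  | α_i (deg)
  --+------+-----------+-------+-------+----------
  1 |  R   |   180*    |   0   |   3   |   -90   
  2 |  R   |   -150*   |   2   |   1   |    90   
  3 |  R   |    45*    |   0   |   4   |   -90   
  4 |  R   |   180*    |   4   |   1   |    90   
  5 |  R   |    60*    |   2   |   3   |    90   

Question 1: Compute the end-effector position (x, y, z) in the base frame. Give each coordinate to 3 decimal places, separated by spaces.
after link 1: o_1 = (-3.0000, 0.0000, 0.0000)
after link 2: o_2 = (-2.1340, -2.0000, 0.5000)
after link 3: o_3 = (0.3155, -4.8284, 1.9142)
after link 4: o_4 = (-2.7463, -6.9497, 0.1464)
after link 5: o_5 = (-6.2559, -7.7262, 0.4296)

-6.256 -7.726 0.430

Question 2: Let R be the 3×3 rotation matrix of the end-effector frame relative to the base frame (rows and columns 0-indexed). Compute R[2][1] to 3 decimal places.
End-effector y-axis (col 1 of R) = (-0.5000,-0.0000,0.8660)
R[2][1] = 0.8660

0.866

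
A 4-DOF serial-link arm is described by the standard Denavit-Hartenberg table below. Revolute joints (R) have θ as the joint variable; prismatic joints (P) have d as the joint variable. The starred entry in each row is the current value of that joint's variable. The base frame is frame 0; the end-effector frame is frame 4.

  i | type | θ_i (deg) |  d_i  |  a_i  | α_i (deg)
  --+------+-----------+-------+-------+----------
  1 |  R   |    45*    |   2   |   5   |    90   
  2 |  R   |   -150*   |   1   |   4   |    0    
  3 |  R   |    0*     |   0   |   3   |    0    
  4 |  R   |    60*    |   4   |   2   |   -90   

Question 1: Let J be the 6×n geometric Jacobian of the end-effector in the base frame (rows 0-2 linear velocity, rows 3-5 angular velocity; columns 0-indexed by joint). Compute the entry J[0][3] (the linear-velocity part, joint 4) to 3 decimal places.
axis z_3 = (0.7071,-0.7071,0.0000); lever o_n−o_3 = (2.8284,-2.8284,-2.0000)
cross product → J_v[:, 3] = (1.4142,1.4142,0.0000)
J_ω[:, 3] = z_3
entry J[0][3] = 1.4142

1.414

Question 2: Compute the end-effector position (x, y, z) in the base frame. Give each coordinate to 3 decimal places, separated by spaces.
2.784 -4.287 -3.500

after link 1: o_1 = (3.5355, 3.5355, 2.0000)
after link 2: o_2 = (1.7932, 0.3789, 0.0000)
after link 3: o_3 = (-0.0440, -1.4582, -1.5000)
after link 4: o_4 = (2.7845, -4.2866, -3.5000)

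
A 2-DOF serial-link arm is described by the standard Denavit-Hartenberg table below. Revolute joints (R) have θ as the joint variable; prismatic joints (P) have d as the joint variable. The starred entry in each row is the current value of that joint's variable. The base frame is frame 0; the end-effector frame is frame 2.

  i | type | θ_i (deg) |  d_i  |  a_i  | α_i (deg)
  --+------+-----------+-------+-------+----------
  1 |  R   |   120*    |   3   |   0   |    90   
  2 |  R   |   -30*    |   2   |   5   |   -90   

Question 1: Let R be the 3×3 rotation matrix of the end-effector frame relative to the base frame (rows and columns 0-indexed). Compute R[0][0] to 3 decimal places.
End-effector x-axis (col 0 of R) = (-0.4330,0.7500,-0.5000)
R[0][0] = -0.4330

-0.433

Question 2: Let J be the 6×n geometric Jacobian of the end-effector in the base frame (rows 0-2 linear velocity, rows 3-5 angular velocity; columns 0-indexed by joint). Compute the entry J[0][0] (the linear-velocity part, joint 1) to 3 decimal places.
-4.750

axis z_0 = ẑ; lever o_n−o_0 = (-0.4330,4.7500,0.5000)
cross product → J_v[:, 0] = (-4.7500,-0.4330,0.0000)
J_ω[:, 0] = z_0
entry J[0][0] = -4.7500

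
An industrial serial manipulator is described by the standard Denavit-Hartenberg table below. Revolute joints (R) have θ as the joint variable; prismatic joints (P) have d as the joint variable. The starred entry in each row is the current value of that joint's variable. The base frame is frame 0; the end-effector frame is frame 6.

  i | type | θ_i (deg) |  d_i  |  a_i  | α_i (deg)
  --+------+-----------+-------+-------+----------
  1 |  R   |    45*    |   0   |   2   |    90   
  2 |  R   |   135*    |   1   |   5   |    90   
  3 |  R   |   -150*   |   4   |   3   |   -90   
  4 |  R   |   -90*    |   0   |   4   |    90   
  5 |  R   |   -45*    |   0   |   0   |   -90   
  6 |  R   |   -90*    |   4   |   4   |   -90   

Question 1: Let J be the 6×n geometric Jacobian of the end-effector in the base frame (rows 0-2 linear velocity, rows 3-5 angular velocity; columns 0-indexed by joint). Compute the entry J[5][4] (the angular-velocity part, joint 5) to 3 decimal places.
axis z_4 = (-0.0795,-0.7866,0.6124); lever o_n−o_4 = (-1.3428,-0.7071,5.4495)
cross product → J_v[:, 4] = (-3.8534,-0.3893,-1.0000)
J_ω[:, 4] = z_4
entry J[5][4] = 0.6124

0.612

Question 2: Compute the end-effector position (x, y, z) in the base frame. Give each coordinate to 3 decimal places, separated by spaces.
2.517 3.860 12.805

after link 1: o_1 = (1.4142, 1.4142, 0.0000)
after link 2: o_2 = (-0.3787, -1.7929, 3.5355)
after link 3: o_3 = (1.8597, 2.5668, 4.5268)
after link 4: o_4 = (3.8597, 4.5668, 7.3553)
after link 5: o_5 = (3.8597, 4.5668, 7.3553)
after link 6: o_6 = (2.5169, 3.8597, 12.8048)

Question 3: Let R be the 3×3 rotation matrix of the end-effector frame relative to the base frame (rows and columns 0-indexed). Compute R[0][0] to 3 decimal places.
-0.079

End-effector x-axis (col 0 of R) = (-0.0795,-0.7866,0.6124)
R[0][0] = -0.0795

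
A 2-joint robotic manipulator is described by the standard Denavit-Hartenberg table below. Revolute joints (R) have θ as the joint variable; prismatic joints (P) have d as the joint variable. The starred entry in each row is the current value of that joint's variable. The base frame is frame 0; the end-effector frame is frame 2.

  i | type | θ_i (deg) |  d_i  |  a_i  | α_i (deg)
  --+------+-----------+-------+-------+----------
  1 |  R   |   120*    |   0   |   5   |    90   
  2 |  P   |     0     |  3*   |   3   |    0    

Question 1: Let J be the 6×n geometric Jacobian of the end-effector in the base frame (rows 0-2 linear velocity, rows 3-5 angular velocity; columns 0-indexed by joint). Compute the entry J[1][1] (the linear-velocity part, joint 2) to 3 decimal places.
0.500

prismatic axis z_1 = (0.8660,0.5000,0.0000)
J_v[:, 1] = z_1; J_ω[:, 1] = (0,0,0)
entry J[1][1] = 0.5000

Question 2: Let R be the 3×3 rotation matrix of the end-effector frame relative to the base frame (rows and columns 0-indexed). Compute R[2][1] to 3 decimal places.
End-effector y-axis (col 1 of R) = (-0.0000,-0.0000,1.0000)
R[2][1] = 1.0000

1.000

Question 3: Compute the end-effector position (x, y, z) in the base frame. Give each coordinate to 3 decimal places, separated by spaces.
after link 1: o_1 = (-2.5000, 4.3301, 0.0000)
after link 2: o_2 = (-1.4019, 8.4282, 0.0000)

-1.402 8.428 0.000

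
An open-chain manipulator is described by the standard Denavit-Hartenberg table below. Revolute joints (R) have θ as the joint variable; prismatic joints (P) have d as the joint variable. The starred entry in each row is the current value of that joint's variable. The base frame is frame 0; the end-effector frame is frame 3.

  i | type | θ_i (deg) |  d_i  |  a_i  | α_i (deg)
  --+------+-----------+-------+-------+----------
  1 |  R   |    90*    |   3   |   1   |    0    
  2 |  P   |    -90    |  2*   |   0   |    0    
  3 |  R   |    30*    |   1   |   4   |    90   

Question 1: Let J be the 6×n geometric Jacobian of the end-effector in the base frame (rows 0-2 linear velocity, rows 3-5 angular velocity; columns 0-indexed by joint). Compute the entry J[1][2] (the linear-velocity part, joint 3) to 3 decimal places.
axis z_2 = (0.0000,0.0000,1.0000); lever o_n−o_2 = (3.4641,2.0000,1.0000)
cross product → J_v[:, 2] = (-2.0000,3.4641,0.0000)
J_ω[:, 2] = z_2
entry J[1][2] = 3.4641

3.464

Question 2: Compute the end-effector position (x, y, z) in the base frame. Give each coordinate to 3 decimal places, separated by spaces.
3.464 3.000 6.000

after link 1: o_1 = (0.0000, 1.0000, 3.0000)
after link 2: o_2 = (0.0000, 1.0000, 5.0000)
after link 3: o_3 = (3.4641, 3.0000, 6.0000)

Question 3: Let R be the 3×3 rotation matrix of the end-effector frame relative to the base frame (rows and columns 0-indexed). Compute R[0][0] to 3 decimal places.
0.866

End-effector x-axis (col 0 of R) = (0.8660,0.5000,0.0000)
R[0][0] = 0.8660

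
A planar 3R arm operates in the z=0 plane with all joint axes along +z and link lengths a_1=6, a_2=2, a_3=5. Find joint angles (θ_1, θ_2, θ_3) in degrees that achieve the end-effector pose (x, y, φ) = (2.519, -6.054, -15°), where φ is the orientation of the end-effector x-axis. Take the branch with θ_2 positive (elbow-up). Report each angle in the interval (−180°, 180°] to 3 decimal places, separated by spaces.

wrist centre = target − a_3·(cos φ, sin φ) = (-2.3106, -4.7599)
cos θ_2 = (27.9957−6²−2²)/(2·6·2) = -0.5002; θ_2 = 120.0119° (elbow-up)
β = atan2(-4.7599,-2.3106) = -115.8936°; ψ = atan2(1.7318,4.9996) = 19.1058°
θ_1 = β − ψ = -134.9994°
θ_3 = φ − θ_1 − θ_2 = -0.0125° (wrapped to (-180°,180°])

-134.999 120.012 -0.012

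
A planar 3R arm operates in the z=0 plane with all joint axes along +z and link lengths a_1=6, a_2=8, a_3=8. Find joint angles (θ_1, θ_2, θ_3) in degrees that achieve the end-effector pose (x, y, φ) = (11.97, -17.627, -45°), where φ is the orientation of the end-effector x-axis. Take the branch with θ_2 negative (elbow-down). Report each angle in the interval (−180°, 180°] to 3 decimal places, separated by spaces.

wrist centre = target − a_3·(cos φ, sin φ) = (6.3131, -11.9701)
cos θ_2 = (183.1402−6²−8²)/(2·6·8) = 0.8660; θ_2 = -29.9979° (elbow-down)
β = atan2(-11.9701,6.3131) = -62.1925°; ψ = atan2(-3.9997,12.9283) = -17.1909°
θ_1 = β − ψ = -45.0016°
θ_3 = φ − θ_1 − θ_2 = 29.9995° (wrapped to (-180°,180°])

-45.002 -29.998 29.999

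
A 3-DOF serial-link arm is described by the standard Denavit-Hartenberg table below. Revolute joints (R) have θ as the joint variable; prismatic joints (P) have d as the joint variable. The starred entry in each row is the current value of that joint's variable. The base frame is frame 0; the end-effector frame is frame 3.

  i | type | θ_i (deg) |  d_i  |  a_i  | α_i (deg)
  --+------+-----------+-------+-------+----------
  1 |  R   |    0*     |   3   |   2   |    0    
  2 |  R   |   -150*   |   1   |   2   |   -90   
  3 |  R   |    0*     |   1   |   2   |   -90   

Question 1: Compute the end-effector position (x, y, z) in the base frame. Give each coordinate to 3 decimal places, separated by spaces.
after link 1: o_1 = (2.0000, 0.0000, 3.0000)
after link 2: o_2 = (0.2679, -1.0000, 4.0000)
after link 3: o_3 = (-0.9641, -2.8660, 4.0000)

-0.964 -2.866 4.000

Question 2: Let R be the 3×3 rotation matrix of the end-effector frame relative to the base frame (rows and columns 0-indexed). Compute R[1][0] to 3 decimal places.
-0.500

End-effector x-axis (col 0 of R) = (-0.8660,-0.5000,0.0000)
R[1][0] = -0.5000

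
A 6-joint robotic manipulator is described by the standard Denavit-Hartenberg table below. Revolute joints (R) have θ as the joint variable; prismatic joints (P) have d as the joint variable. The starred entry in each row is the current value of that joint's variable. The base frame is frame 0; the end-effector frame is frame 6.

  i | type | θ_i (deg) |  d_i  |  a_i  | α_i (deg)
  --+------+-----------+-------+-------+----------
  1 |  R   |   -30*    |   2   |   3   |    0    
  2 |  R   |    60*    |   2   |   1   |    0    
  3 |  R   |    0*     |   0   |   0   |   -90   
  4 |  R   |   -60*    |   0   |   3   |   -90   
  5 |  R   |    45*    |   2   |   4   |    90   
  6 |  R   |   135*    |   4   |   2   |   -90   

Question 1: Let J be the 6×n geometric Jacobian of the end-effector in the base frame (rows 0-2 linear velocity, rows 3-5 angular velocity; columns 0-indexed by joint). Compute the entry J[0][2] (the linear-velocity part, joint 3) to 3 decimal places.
-4.259

axis z_2 = (0.0000,0.0000,1.0000); lever o_n−o_2 = (5.3762,4.2586,4.9239)
cross product → J_v[:, 2] = (-4.2586,5.3762,0.0000)
J_ω[:, 2] = z_2
entry J[0][2] = -4.2586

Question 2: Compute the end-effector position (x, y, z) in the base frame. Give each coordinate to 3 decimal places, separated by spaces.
8.840 3.259 8.924

after link 1: o_1 = (2.5981, -1.5000, 2.0000)
after link 2: o_2 = (3.4641, -1.0000, 4.0000)
after link 3: o_3 = (3.4641, -1.0000, 4.0000)
after link 4: o_4 = (4.7631, -0.2500, 6.5981)
after link 5: o_5 = (8.9021, -1.1264, 8.0476)
after link 6: o_6 = (8.8403, 3.2586, 8.9239)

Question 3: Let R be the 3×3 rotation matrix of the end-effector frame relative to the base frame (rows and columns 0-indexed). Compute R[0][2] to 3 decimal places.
End-effector z-axis (col 2 of R) = (-0.9968,0.0018,-0.0795)
R[0][2] = -0.9968

-0.997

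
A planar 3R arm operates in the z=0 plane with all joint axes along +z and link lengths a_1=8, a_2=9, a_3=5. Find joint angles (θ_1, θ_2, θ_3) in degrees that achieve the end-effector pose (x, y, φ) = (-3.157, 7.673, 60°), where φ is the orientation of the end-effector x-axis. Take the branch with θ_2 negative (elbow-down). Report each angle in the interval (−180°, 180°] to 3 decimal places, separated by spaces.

-134.997 -135.000 -30.003

wrist centre = target − a_3·(cos φ, sin φ) = (-5.6570, 3.3429)
cos θ_2 = (43.1764−8²−9²)/(2·8·9) = -0.7071; θ_2 = -135.0001° (elbow-down)
β = atan2(3.3429,-5.6570) = 149.4200°; ψ = atan2(-6.3640,1.6360) = -75.5827°
θ_1 = β − ψ = 225.0028°
θ_3 = φ − θ_1 − θ_2 = -30.0027° (wrapped to (-180°,180°])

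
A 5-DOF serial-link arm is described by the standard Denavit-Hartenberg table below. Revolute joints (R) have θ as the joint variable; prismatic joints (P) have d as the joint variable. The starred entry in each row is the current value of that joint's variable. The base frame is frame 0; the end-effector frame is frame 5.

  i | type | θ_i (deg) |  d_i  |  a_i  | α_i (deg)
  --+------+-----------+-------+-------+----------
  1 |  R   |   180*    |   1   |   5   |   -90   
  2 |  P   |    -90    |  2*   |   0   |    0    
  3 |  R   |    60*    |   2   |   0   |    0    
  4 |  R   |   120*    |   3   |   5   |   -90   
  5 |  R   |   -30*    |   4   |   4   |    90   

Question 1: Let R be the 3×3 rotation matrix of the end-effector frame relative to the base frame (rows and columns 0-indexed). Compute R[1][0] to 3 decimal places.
End-effector x-axis (col 0 of R) = (-0.0000,-0.5000,-0.8660)
R[1][0] = -0.5000

-0.500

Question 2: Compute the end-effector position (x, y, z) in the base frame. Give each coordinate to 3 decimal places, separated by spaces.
after link 1: o_1 = (-5.0000, 0.0000, 1.0000)
after link 2: o_2 = (-5.0000, -2.0000, 1.0000)
after link 3: o_3 = (-5.0000, -4.0000, 1.0000)
after link 4: o_4 = (-5.0000, -7.0000, -4.0000)
after link 5: o_5 = (-1.0000, -9.0000, -7.4641)

-1.000 -9.000 -7.464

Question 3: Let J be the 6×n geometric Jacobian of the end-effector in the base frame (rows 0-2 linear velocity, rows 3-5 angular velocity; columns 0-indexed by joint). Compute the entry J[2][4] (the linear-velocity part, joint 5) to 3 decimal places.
-2.000

axis z_4 = (1.0000,-0.0000,-0.0000); lever o_n−o_4 = (4.0000,-2.0000,-3.4641)
cross product → J_v[:, 4] = (-0.0000,3.4641,-2.0000)
J_ω[:, 4] = z_4
entry J[2][4] = -2.0000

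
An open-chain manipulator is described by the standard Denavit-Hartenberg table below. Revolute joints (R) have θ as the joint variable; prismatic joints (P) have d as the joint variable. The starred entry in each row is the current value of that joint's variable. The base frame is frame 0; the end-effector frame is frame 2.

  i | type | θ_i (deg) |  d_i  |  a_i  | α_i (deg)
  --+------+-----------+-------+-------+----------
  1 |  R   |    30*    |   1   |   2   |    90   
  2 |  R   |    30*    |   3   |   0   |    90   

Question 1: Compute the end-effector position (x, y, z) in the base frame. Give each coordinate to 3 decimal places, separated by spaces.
3.232 -1.598 1.000

after link 1: o_1 = (1.7321, 1.0000, 1.0000)
after link 2: o_2 = (3.2321, -1.5981, 1.0000)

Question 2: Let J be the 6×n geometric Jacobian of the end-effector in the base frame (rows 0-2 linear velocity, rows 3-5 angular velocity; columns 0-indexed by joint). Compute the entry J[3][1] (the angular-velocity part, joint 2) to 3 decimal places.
0.500

axis z_1 = (0.5000,-0.8660,0.0000); lever o_n−o_1 = (1.5000,-2.5981,0.0000)
cross product → J_v[:, 1] = (-0.0000,-0.0000,0.0000)
J_ω[:, 1] = z_1
entry J[3][1] = 0.5000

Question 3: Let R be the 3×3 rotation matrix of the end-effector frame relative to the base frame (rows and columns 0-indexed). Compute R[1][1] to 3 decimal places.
-0.866

End-effector y-axis (col 1 of R) = (0.5000,-0.8660,0.0000)
R[1][1] = -0.8660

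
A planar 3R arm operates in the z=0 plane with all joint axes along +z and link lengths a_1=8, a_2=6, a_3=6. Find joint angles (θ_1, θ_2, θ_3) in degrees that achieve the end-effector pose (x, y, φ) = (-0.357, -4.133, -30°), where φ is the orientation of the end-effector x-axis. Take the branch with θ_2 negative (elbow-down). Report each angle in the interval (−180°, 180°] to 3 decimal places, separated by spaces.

-119.997 -134.997 -135.006

wrist centre = target − a_3·(cos φ, sin φ) = (-5.5532, -1.1330)
cos θ_2 = (32.1212−8²−6²)/(2·8·6) = -0.7071; θ_2 = -134.9971° (elbow-down)
β = atan2(-1.1330,-5.5532) = -168.4683°; ψ = atan2(-4.2429,3.7576) = -48.4711°
θ_1 = β − ψ = -119.9972°
θ_3 = φ − θ_1 − θ_2 = -135.0057° (wrapped to (-180°,180°])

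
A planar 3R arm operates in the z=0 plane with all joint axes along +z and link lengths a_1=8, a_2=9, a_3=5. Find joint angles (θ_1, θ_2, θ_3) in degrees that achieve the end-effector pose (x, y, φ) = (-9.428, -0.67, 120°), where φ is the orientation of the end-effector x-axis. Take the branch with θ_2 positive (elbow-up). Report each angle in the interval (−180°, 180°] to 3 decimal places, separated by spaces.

150.001 120.001 -150.002

wrist centre = target − a_3·(cos φ, sin φ) = (-6.9280, -5.0001)
cos θ_2 = (72.9985−8²−9²)/(2·8·9) = -0.5000; θ_2 = 120.0007° (elbow-up)
β = atan2(-5.0001,-6.9280) = -144.1810°; ψ = atan2(7.7942,3.4999) = 65.8180°
θ_1 = β − ψ = -209.9989°
θ_3 = φ − θ_1 − θ_2 = -150.0018° (wrapped to (-180°,180°])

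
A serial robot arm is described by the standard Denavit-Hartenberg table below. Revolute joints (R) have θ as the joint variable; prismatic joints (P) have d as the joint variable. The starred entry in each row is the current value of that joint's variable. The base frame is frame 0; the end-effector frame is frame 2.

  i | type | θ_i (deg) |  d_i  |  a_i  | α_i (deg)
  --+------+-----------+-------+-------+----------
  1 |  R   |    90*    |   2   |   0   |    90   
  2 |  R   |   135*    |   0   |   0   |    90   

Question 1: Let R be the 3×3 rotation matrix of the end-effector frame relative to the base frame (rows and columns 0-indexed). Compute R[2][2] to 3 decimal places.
End-effector z-axis (col 2 of R) = (0.0000,0.7071,0.7071)
R[2][2] = 0.7071

0.707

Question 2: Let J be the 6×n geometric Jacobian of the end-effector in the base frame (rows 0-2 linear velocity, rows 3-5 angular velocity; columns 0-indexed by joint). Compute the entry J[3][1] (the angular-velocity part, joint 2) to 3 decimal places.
axis z_1 = (1.0000,-0.0000,0.0000); lever o_n−o_1 = (0.0000,0.0000,0.0000)
cross product → J_v[:, 1] = (-0.0000,0.0000,0.0000)
J_ω[:, 1] = z_1
entry J[3][1] = 1.0000

1.000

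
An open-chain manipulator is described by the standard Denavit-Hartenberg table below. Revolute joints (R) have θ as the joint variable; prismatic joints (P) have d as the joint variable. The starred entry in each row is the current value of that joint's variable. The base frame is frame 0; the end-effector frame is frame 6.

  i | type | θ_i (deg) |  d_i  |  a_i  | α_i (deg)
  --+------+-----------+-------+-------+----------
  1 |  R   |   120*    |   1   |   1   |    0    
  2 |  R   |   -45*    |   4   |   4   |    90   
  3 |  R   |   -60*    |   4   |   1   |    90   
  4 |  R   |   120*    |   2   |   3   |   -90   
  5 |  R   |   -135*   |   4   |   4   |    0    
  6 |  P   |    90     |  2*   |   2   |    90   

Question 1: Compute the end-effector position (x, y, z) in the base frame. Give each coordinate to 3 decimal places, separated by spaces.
after link 1: o_1 = (-0.5000, 0.8660, 1.0000)
after link 2: o_2 = (0.5353, 4.7297, 5.0000)
after link 3: o_3 = (4.5284, 4.1774, 4.1340)
after link 4: o_4 = (6.3955, 1.1075, 4.4330)
after link 5: o_5 = (1.1984, -1.0969, 4.7941)
after link 6: o_6 = (0.7829, -3.5161, 6.1993)

0.783 -3.516 6.199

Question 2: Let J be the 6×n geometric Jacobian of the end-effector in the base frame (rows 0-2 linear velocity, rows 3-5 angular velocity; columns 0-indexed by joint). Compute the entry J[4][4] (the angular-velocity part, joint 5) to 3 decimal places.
axis z_4 = (-0.5950,-0.2888,0.7500); lever o_n−o_4 = (-5.6127,-4.6236,1.7663)
cross product → J_v[:, 4] = (2.9575,-3.1585,1.1300)
J_ω[:, 4] = z_4
entry J[4][4] = -0.2888

-0.289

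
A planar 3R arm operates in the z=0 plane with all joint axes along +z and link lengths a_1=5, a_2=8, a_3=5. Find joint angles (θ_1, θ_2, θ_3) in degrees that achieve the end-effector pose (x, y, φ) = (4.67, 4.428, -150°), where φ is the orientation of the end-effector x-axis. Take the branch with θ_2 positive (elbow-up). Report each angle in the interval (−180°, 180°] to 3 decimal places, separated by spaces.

wrist centre = target − a_3·(cos φ, sin φ) = (9.0001, 6.9280)
cos θ_2 = (128.9995−5²−8²)/(2·5·8) = 0.5000; θ_2 = 60.0004° (elbow-up)
β = atan2(6.9280,9.0001) = 37.5879°; ψ = atan2(6.9282,8.9999) = 37.5894°
θ_1 = β − ψ = -0.0015°
θ_3 = φ − θ_1 − θ_2 = 150.0011° (wrapped to (-180°,180°])

-0.001 60.000 150.001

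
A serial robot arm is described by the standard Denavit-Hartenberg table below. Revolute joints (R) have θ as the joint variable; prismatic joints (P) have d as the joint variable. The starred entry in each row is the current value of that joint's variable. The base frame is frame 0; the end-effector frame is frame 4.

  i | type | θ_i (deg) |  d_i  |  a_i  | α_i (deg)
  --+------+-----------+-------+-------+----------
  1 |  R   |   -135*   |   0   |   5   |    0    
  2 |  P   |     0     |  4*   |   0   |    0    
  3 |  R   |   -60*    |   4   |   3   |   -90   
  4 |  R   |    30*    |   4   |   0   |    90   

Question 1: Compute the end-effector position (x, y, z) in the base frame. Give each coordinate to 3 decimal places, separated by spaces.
after link 1: o_1 = (-3.5355, -3.5355, 0.0000)
after link 2: o_2 = (-3.5355, -3.5355, 4.0000)
after link 3: o_3 = (-6.4333, -2.7591, 8.0000)
after link 4: o_4 = (-7.4686, -6.6228, 8.0000)

-7.469 -6.623 8.000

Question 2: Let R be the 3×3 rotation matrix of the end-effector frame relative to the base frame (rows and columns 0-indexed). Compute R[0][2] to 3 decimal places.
End-effector z-axis (col 2 of R) = (-0.4830,0.1294,0.8660)
R[0][2] = -0.4830

-0.483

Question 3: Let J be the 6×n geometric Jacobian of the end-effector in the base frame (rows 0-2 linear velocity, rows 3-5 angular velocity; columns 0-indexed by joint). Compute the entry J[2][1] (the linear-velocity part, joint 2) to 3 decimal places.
1.000

prismatic axis z_1 = (0.0000,0.0000,1.0000)
J_v[:, 1] = z_1; J_ω[:, 1] = (0,0,0)
entry J[2][1] = 1.0000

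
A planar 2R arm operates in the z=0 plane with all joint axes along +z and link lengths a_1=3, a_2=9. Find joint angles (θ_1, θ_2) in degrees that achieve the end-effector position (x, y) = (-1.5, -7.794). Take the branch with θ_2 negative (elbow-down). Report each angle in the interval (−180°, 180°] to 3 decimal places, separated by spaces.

0.004 -120.004

cos θ_2 = (62.9964−3²−9²)/(2·3·9) = -0.5001; θ_2 = -120.0044° (elbow-down)
β = atan2(-7.7940,-1.5000) = -100.8937°; ψ = atan2(-7.7939,-1.5006) = -100.8981°
θ_1 = β − ψ = 0.0044°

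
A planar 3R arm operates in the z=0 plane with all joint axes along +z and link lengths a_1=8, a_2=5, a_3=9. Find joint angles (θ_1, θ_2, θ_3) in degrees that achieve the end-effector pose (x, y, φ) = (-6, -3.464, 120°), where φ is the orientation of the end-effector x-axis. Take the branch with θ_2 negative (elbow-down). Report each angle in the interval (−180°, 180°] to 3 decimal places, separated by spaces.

-75.178 -60.002 -104.821

wrist centre = target − a_3·(cos φ, sin φ) = (-1.5000, -11.2582)
cos θ_2 = (128.9977−8²−5²)/(2·8·5) = 0.5000; θ_2 = -60.0019° (elbow-down)
β = atan2(-11.2582,-1.5000) = -97.5892°; ψ = atan2(-4.3302,10.4999) = -22.4116°
θ_1 = β − ψ = -75.1776°
θ_3 = φ − θ_1 − θ_2 = -104.8205° (wrapped to (-180°,180°])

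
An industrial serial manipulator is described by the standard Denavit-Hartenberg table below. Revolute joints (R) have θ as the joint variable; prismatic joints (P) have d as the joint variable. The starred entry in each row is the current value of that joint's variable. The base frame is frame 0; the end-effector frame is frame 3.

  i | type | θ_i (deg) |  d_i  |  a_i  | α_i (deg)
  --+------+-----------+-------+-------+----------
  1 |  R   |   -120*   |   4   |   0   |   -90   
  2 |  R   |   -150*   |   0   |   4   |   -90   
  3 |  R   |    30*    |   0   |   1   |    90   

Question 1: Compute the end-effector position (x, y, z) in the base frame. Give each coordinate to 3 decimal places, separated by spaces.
1.674 3.900 6.433

after link 1: o_1 = (0.0000, 0.0000, 4.0000)
after link 2: o_2 = (1.7321, 3.0000, 6.0000)
after link 3: o_3 = (1.6740, 3.8995, 6.4330)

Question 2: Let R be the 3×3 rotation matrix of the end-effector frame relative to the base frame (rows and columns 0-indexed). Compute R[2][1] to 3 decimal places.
0.866

End-effector y-axis (col 1 of R) = (-0.2500,-0.4330,0.8660)
R[2][1] = 0.8660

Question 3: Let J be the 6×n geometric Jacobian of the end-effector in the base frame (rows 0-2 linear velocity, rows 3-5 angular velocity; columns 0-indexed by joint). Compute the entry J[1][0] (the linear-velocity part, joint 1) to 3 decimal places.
1.674

axis z_0 = ẑ; lever o_n−o_0 = (1.6740,3.8995,6.4330)
cross product → J_v[:, 0] = (-3.8995,1.6740,0.0000)
J_ω[:, 0] = z_0
entry J[1][0] = 1.6740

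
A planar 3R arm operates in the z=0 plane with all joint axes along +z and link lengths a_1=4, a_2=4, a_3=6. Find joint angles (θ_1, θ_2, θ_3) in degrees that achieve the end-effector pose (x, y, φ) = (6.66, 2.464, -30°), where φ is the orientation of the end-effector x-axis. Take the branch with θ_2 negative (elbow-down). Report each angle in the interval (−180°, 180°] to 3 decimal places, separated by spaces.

wrist centre = target − a_3·(cos φ, sin φ) = (1.4638, 5.4640)
cos θ_2 = (31.9981−4²−4²)/(2·4·4) = -0.0001; θ_2 = -90.0033° (elbow-down)
β = atan2(5.4640,1.4638) = 75.0022°; ψ = atan2(-4.0000,3.9998) = -45.0017°
θ_1 = β − ψ = 120.0039°
θ_3 = φ − θ_1 − θ_2 = -60.0006° (wrapped to (-180°,180°])

120.004 -90.003 -60.001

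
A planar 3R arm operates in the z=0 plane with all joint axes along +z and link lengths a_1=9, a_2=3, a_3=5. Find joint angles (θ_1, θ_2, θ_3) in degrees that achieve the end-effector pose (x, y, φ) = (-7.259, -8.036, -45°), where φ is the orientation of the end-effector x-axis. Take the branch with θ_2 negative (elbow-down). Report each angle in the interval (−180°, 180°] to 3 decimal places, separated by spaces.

-150.004 -29.977 134.981

wrist centre = target − a_3·(cos φ, sin φ) = (-10.7945, -4.5005)
cos θ_2 = (136.7762−9²−3²)/(2·9·3) = 0.8662; θ_2 = -29.9771° (elbow-down)
β = atan2(-4.5005,-10.7945) = -157.3677°; ψ = atan2(-1.4990,11.5987) = -7.3638°
θ_1 = β − ψ = -150.0039°
θ_3 = φ − θ_1 − θ_2 = 134.9810° (wrapped to (-180°,180°])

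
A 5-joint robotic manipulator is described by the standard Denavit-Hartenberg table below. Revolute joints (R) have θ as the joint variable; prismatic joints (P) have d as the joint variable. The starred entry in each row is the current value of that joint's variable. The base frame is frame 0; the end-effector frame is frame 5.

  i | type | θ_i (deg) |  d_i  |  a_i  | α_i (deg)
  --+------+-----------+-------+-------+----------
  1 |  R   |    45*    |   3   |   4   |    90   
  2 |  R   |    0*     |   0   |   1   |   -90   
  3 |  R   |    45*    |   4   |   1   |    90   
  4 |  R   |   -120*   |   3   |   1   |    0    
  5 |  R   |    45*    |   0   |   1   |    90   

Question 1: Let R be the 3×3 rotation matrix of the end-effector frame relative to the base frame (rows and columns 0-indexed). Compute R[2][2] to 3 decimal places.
End-effector z-axis (col 2 of R) = (-0.0000,-0.9659,-0.2588)
R[2][2] = -0.2588

-0.259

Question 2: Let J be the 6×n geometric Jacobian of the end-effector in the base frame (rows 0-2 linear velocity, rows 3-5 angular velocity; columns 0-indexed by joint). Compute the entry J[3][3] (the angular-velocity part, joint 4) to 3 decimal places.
1.000

axis z_3 = (1.0000,-0.0000,0.0000); lever o_n−o_3 = (3.0000,-0.2412,-1.8320)
cross product → J_v[:, 3] = (0.0000,1.8320,-0.2412)
J_ω[:, 3] = z_3
entry J[3][3] = 1.0000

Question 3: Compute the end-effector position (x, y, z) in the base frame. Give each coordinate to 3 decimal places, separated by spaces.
6.536 4.294 5.168

after link 1: o_1 = (2.8284, 2.8284, 3.0000)
after link 2: o_2 = (3.5355, 3.5355, 3.0000)
after link 3: o_3 = (3.5355, 4.5355, 7.0000)
after link 4: o_4 = (6.5355, 4.0355, 6.1340)
after link 5: o_5 = (6.5355, 4.2944, 5.1680)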